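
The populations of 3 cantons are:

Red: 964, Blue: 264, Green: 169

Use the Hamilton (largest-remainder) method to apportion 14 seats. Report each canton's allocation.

Red 10, Blue 2, Green 2

The standard divisor is 1397/14 ≈ 99.786.
Standard quotas: Red 9.661, Blue 2.646, Green 1.694.
Lower quotas: Red 9, Blue 2, Green 1 (sum 12, leaving 2 seats).
Remainders in descending order: Green 0.694, Red 0.661, Blue 0.646.
Largest remainders: Green, Red receive the extra seats.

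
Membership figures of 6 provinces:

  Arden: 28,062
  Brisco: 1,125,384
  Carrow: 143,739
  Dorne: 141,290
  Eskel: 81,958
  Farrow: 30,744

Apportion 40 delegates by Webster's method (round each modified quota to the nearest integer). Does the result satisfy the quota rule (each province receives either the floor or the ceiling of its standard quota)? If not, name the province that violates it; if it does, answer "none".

Brisco

Standard quotas: Arden 0.724, Brisco 29.020, Carrow 3.707, Dorne 3.643, Eskel 2.113, Farrow 0.793.
Webster allocation: Arden 1, Brisco 28, Carrow 4, Dorne 4, Eskel 2, Farrow 1.
Brisco has quota 29.020 (lower 29, upper 30) but receives 28 — outside the quota interval.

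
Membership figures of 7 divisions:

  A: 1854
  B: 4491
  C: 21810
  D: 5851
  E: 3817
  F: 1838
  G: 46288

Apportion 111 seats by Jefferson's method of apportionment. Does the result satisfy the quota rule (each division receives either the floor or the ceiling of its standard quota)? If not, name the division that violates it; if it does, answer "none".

G

Standard quotas: A 2.394, B 5.800, C 28.167, D 7.556, E 4.930, F 2.374, G 59.779.
Jefferson allocation: A 2, B 5, C 29, D 7, E 5, F 2, G 61.
G has quota 59.779 (lower 59, upper 60) but receives 61 — outside the quota interval.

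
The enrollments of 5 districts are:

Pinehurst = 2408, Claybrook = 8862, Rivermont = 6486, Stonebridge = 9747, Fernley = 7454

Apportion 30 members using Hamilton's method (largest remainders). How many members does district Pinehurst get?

The standard divisor is 34957/30 ≈ 1165.233.
Standard quotas: Pinehurst 2.0665, Claybrook 7.6053, Rivermont 5.5663, Stonebridge 8.3648, Fernley 6.3970.
Lower quotas: Pinehurst 2, Claybrook 7, Rivermont 5, Stonebridge 8, Fernley 6 (sum 28, leaving 2 seats).
Remainders in descending order: Claybrook 0.6053, Rivermont 0.5663, Fernley 0.3970, Stonebridge 0.3648, Pinehurst 0.0665.
The surplus seats go to Claybrook, Rivermont.
Pinehurst receives 2.

2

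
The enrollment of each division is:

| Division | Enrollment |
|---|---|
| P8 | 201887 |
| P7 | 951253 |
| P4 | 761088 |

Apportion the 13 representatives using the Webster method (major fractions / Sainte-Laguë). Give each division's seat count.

Standard divisor 1914228/13 ≈ 147248.308; standard quotas: P8 1.371, P7 6.460, P4 5.169.
Rounding to the nearest integer gives 1, 6, 5 = 12 seats, so the divisor must be adjusted.
With modified divisor 142400: modified quotas P8 1.418, P7 6.680, P4 5.345.
Rounding to the nearest integer: P8 1, P7 7, P4 5 (total 13).

P8=1, P7=7, P4=5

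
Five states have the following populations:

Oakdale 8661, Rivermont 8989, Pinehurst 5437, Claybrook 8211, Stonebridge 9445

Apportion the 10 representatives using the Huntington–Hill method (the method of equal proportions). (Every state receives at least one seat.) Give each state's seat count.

With divisor 3850: modified quotas Oakdale 2.250, Rivermont 2.335, Pinehurst 1.412, Claybrook 2.133, Stonebridge 2.453.
Geometric-mean thresholds: Oakdale √(2·3)=2.449, Rivermont √(2·3)=2.449, Pinehurst √(1·2)=1.414, Claybrook √(2·3)=2.449, Stonebridge √(2·3)=2.449.
Each quota rounded against its threshold gives Oakdale 2, Rivermont 2, Pinehurst 1, Claybrook 2, Stonebridge 3 (total 10).

Oakdale: 2, Rivermont: 2, Pinehurst: 1, Claybrook: 2, Stonebridge: 3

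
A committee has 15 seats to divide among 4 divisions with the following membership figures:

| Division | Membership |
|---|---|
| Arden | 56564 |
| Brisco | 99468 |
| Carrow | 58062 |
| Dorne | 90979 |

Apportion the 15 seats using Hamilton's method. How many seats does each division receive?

The standard divisor is 305073/15 ≈ 20338.2.
Standard quotas: Arden 2.7812, Brisco 4.8907, Carrow 2.8548, Dorne 4.4733.
Lower quotas: Arden 2, Brisco 4, Carrow 2, Dorne 4 (sum 12, leaving 3 seats).
Remainders in descending order: Brisco 0.8907, Carrow 0.8548, Arden 0.7812, Dorne 0.4733.
Largest remainders: Brisco, Carrow, Arden receive the extra seats.

Arden 3, Brisco 5, Carrow 3, Dorne 4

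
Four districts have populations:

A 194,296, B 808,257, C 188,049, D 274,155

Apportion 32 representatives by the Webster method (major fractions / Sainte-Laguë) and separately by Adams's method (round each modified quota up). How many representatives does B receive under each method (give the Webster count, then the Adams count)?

Webster: A 4, B 18, C 4, D 6.
Adams: A 5, B 17, C 4, D 6.
B gets 18 under Webster and 17 under Adams.

18 and 17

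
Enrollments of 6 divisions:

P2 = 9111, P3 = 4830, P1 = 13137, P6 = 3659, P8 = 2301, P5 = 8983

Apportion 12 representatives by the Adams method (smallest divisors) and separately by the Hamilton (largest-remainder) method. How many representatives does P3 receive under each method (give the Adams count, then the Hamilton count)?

2 and 1

Adams: P2 3, P3 2, P1 3, P6 1, P8 1, P5 2.
Hamilton: P2 3, P3 1, P1 4, P6 1, P8 1, P5 2.
P3 gets 2 under Adams and 1 under Hamilton.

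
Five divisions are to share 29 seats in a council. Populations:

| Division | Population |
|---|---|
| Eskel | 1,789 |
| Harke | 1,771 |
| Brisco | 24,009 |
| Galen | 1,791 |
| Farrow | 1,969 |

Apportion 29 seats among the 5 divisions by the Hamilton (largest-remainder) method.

Standard divisor: 31329 ÷ 29 ≈ 1080.31.
Standard quotas: Eskel 1.6560, Harke 1.6393, Brisco 22.2242, Galen 1.6579, Farrow 1.8226.
Lower quotas: Eskel 1, Harke 1, Brisco 22, Galen 1, Farrow 1 (sum 26, leaving 3 seats).
Remainders in descending order: Farrow 0.8226, Galen 0.6579, Eskel 0.6560, Harke 0.6393, Brisco 0.2242.
The surplus seats go to Farrow, Galen, Eskel.

Eskel 2; Harke 1; Brisco 22; Galen 2; Farrow 2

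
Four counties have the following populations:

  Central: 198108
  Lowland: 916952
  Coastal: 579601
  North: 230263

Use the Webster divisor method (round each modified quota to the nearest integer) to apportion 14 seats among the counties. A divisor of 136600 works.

With modified divisor 136600: modified quotas Central 1.450, Lowland 6.713, Coastal 4.243, North 1.686.
Rounding to the nearest integer: Central 1, Lowland 7, Coastal 4, North 2 (total 14).

Central 1, Lowland 7, Coastal 4, North 2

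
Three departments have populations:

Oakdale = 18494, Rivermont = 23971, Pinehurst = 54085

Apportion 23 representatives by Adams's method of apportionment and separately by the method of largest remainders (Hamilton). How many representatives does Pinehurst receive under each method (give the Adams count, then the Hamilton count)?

Adams: Oakdale 5, Rivermont 6, Pinehurst 12.
Hamilton: Oakdale 4, Rivermont 6, Pinehurst 13.
Pinehurst gets 12 under Adams and 13 under Hamilton.

12 and 13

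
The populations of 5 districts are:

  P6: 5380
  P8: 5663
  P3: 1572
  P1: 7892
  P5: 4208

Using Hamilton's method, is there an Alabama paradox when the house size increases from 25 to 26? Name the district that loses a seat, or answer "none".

none

At 25 seats: P6 5, P8 6, P3 2, P1 8, P5 4.
At 26 seats: P6 6, P8 6, P3 2, P1 8, P5 4.
No district's allocation decreased.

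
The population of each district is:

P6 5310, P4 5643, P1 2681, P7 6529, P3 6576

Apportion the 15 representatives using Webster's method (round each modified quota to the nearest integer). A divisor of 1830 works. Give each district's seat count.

With modified divisor 1830: modified quotas P6 2.902, P4 3.084, P1 1.465, P7 3.568, P3 3.593.
Rounding to the nearest integer: P6 3, P4 3, P1 1, P7 4, P3 4 (total 15).

P6 3, P4 3, P1 1, P7 4, P3 4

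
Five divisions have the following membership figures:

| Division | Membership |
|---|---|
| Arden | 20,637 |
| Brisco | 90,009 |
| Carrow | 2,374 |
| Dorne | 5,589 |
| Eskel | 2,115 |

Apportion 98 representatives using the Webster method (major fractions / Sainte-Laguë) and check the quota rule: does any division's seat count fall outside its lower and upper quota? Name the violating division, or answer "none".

Brisco

Standard quotas: Arden 16.752, Brisco 73.067, Carrow 1.927, Dorne 4.537, Eskel 1.717.
Webster allocation: Arden 17, Brisco 72, Carrow 2, Dorne 5, Eskel 2.
Brisco has quota 73.067 (lower 73, upper 74) but receives 72 — outside the quota interval.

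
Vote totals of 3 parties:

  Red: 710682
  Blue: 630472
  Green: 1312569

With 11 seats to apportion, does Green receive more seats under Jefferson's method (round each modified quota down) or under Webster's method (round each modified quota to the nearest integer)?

Jefferson: Red 3, Blue 2, Green 6.
Webster: Red 3, Blue 3, Green 5.
Green gets 6 under Jefferson and 5 under Webster.

Jefferson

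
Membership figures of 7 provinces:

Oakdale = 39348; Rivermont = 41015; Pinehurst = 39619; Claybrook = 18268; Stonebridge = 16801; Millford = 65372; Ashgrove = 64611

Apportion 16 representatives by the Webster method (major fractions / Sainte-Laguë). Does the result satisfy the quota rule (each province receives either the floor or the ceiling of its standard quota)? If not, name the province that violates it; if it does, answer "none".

Standard quotas: Oakdale 2.209, Rivermont 2.302, Pinehurst 2.224, Claybrook 1.025, Stonebridge 0.943, Millford 3.670, Ashgrove 3.627.
Webster allocation: Oakdale 2, Rivermont 2, Pinehurst 2, Claybrook 1, Stonebridge 1, Millford 4, Ashgrove 4.
Every allocation lies between the lower and upper quota.

none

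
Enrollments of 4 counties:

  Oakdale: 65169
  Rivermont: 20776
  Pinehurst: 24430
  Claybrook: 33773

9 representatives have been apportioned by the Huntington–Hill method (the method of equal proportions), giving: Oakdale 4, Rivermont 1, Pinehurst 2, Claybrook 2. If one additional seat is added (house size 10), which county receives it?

Rivermont

Priority for the next seat is population ÷ (√(s·(s+1))).
Priorities: Oakdale 14572.231, Rivermont 14690.850, Pinehurst 9973.506, Claybrook 13787.770.
Highest priority: Rivermont.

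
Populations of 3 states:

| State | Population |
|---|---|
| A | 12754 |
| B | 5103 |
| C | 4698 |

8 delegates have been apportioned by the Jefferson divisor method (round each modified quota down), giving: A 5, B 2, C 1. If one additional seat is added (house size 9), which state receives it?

C

Priority for the next seat is population ÷ (current seats + 1).
Priorities: A 2125.667, B 1701.000, C 2349.000.
Highest priority: C.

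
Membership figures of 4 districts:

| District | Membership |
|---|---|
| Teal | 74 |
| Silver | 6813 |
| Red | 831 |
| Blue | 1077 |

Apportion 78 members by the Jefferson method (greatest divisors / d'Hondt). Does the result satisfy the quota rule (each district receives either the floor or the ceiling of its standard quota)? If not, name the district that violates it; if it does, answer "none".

Standard quotas: Teal 0.656, Silver 60.422, Red 7.370, Blue 9.552.
Jefferson allocation: Teal 0, Silver 62, Red 7, Blue 9.
Silver has quota 60.422 (lower 60, upper 61) but receives 62 — outside the quota interval.

Silver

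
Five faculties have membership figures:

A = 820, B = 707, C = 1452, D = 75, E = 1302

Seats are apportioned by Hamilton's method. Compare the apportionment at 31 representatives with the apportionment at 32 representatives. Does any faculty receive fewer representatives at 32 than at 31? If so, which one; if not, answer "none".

D

At 31 seats: A 6, B 5, C 10, D 1, E 9.
At 32 seats: A 6, B 5, C 11, D 0, E 10.
D drops from 1 to 0.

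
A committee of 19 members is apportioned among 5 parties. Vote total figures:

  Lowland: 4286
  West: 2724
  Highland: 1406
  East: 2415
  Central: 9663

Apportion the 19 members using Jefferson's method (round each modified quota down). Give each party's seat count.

Lowland=4, West=2, Highland=1, East=2, Central=10

Standard divisor 20494/19 ≈ 1078.632; standard quotas: Lowland 3.974, West 2.525, Highland 1.304, East 2.239, Central 8.959.
Rounding down gives 3, 2, 1, 2, 8 = 16 seats, so the divisor must be adjusted.
With modified divisor 940: modified quotas Lowland 4.560, West 2.898, Highland 1.496, East 2.569, Central 10.280.
Rounding down: Lowland 4, West 2, Highland 1, East 2, Central 10 (total 19).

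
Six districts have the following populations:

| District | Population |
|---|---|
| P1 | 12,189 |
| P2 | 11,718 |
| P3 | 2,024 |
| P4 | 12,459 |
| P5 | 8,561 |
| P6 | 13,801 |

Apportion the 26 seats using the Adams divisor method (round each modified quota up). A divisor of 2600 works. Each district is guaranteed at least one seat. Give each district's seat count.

With modified divisor 2600: modified quotas P1 4.688, P2 4.507, P3 0.778, P4 4.792, P5 3.293, P6 5.308.
Rounding up: P1 5, P2 5, P3 1, P4 5, P5 4, P6 6 (total 26).

P1=5, P2=5, P3=1, P4=5, P5=4, P6=6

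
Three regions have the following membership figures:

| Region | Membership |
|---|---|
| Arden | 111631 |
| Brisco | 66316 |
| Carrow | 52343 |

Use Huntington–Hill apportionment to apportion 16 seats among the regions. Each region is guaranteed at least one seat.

With divisor 14873: modified quotas Arden 7.506, Brisco 4.459, Carrow 3.519.
Geometric-mean thresholds: Arden √(7·8)=7.483, Brisco √(4·5)=4.472, Carrow √(3·4)=3.464.
Each quota rounded against its threshold gives Arden 8, Brisco 4, Carrow 4 (total 16).

Arden: 8; Brisco: 4; Carrow: 4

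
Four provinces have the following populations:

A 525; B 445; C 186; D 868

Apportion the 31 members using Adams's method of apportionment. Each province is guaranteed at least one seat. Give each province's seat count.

A 8; B 7; C 3; D 13

Standard divisor 2024/31 ≈ 65.29; standard quotas: A 8.041, B 6.816, C 2.849, D 13.294.
Rounding up gives 9, 7, 3, 14 = 33 seats, so the divisor must be adjusted.
With modified divisor 70: modified quotas A 7.500, B 6.357, C 2.657, D 12.400.
Rounding up: A 8, B 7, C 3, D 13 (total 31).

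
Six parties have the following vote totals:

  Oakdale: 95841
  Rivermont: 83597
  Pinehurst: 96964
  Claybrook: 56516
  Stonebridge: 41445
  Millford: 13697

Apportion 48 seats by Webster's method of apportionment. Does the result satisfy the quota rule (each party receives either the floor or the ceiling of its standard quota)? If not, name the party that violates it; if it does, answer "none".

none

Standard quotas: Oakdale 11.855, Rivermont 10.340, Pinehurst 11.994, Claybrook 6.991, Stonebridge 5.126, Millford 1.694.
Webster allocation: Oakdale 12, Rivermont 10, Pinehurst 12, Claybrook 7, Stonebridge 5, Millford 2.
Every allocation lies between the lower and upper quota.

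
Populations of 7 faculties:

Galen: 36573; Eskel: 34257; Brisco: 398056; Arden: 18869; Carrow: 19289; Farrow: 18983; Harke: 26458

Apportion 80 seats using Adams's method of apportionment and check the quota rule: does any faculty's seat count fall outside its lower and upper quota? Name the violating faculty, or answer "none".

Brisco

Standard quotas: Galen 5.296, Eskel 4.960, Brisco 57.639, Arden 2.732, Carrow 2.793, Farrow 2.749, Harke 3.831.
Adams allocation: Galen 6, Eskel 5, Brisco 56, Arden 3, Carrow 3, Farrow 3, Harke 4.
Brisco has quota 57.639 (lower 57, upper 58) but receives 56 — outside the quota interval.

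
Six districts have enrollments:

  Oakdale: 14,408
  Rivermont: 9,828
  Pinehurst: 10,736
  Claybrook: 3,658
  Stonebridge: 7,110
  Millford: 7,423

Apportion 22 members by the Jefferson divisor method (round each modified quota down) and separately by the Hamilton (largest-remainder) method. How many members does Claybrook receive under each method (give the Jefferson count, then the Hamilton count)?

1 and 2

Jefferson: Oakdale 6, Rivermont 4, Pinehurst 5, Claybrook 1, Stonebridge 3, Millford 3.
Hamilton: Oakdale 6, Rivermont 4, Pinehurst 4, Claybrook 2, Stonebridge 3, Millford 3.
Claybrook gets 1 under Jefferson and 2 under Hamilton.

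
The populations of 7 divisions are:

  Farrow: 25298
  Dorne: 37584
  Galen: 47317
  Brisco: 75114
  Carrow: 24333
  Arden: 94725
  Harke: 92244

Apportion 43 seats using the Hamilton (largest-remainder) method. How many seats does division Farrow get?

The standard divisor is 396615/43 ≈ 9223.605.
Standard quotas: Farrow 2.7427, Dorne 4.0748, Galen 5.1300, Brisco 8.1437, Carrow 2.6381, Arden 10.2698, Harke 10.0009.
Lower quotas: Farrow 2, Dorne 4, Galen 5, Brisco 8, Carrow 2, Arden 10, Harke 10 (sum 41, leaving 2 seats).
Remainders in descending order: Farrow 0.7427, Carrow 0.6381, Arden 0.2698, Brisco 0.1437, Galen 0.1300, Dorne 0.0748, Harke 0.0009.
Largest remainders: Farrow, Carrow receive the extra seats.
Farrow receives 3.

3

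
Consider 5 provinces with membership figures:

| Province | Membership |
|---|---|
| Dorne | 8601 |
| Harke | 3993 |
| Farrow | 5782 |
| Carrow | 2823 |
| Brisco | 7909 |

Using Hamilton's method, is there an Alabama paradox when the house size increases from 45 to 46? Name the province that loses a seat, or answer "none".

Carrow

At 45 seats: Dorne 13, Harke 6, Farrow 9, Carrow 5, Brisco 12.
At 46 seats: Dorne 14, Harke 6, Farrow 9, Carrow 4, Brisco 13.
Carrow drops from 5 to 4.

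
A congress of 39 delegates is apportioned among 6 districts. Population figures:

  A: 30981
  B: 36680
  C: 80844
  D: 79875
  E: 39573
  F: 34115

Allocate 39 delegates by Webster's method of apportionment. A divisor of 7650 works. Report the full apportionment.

A 4, B 5, C 11, D 10, E 5, F 4

With modified divisor 7650: modified quotas A 4.050, B 4.795, C 10.568, D 10.441, E 5.173, F 4.459.
Rounding to the nearest integer: A 4, B 5, C 11, D 10, E 5, F 4 (total 39).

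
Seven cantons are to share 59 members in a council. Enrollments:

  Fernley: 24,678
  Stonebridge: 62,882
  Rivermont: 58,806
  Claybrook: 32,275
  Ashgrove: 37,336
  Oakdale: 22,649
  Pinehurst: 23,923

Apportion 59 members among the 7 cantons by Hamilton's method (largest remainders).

Standard divisor: 262549 ÷ 59 ≈ 4449.983.
Standard quotas: Fernley 5.5456, Stonebridge 14.1308, Rivermont 13.2149, Claybrook 7.2528, Ashgrove 8.3901, Oakdale 5.0897, Pinehurst 5.3760.
Lower quotas: Fernley 5, Stonebridge 14, Rivermont 13, Claybrook 7, Ashgrove 8, Oakdale 5, Pinehurst 5 (sum 57, leaving 2 seats).
Remainders in descending order: Fernley 0.5456, Ashgrove 0.3901, Pinehurst 0.3760, Claybrook 0.2528, Rivermont 0.2149, Stonebridge 0.1308, Oakdale 0.0897.
The surplus seats go to Fernley, Ashgrove.

Fernley 6, Stonebridge 14, Rivermont 13, Claybrook 7, Ashgrove 9, Oakdale 5, Pinehurst 5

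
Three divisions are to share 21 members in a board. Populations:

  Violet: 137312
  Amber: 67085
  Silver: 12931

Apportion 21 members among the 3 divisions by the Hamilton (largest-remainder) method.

Violet=13, Amber=7, Silver=1

Total 217328; standard divisor 217328/21 ≈ 10348.952.
Standard quotas: Violet 13.2682, Amber 6.4823, Silver 1.2495.
Lower quotas: Violet 13, Amber 6, Silver 1 (sum 20, leaving 1 seat).
Remainders in descending order: Amber 0.4823, Violet 0.2682, Silver 0.2495.
The surplus seat goes to Amber.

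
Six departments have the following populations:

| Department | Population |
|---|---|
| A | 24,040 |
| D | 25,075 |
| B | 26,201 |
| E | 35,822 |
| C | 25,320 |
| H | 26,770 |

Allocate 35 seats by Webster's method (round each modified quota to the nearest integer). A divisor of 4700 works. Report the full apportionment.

With modified divisor 4700: modified quotas A 5.115, D 5.335, B 5.575, E 7.622, C 5.387, H 5.696.
Rounding to the nearest integer: A 5, D 5, B 6, E 8, C 5, H 6 (total 35).

A=5; D=5; B=6; E=8; C=5; H=6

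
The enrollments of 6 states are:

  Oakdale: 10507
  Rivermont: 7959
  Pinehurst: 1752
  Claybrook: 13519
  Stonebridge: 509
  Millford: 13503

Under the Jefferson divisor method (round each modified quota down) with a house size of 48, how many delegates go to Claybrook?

14

Standard divisor 47749/48 ≈ 994.771; standard quotas: Oakdale 10.562, Rivermont 8.001, Pinehurst 1.761, Claybrook 13.590, Stonebridge 0.512, Millford 13.574.
Rounding down gives 10, 8, 1, 13, 0, 13 = 45 seats, so the divisor must be adjusted.
With modified divisor 930: modified quotas Oakdale 11.298, Rivermont 8.558, Pinehurst 1.884, Claybrook 14.537, Stonebridge 0.547, Millford 14.519.
Rounding down: Oakdale 11, Rivermont 8, Pinehurst 1, Claybrook 14, Stonebridge 0, Millford 14 (total 48).
Claybrook receives 14.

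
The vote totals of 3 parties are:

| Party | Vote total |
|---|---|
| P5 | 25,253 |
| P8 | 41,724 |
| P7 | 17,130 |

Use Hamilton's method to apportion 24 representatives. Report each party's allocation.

P5 7, P8 12, P7 5

Standard divisor: 84107 ÷ 24 ≈ 3504.458.
Standard quotas: P5 7.2060, P8 11.9060, P7 4.8881.
Lower quotas: P5 7, P8 11, P7 4 (sum 22, leaving 2 seats).
Remainders in descending order: P8 0.9060, P7 0.8881, P5 0.2060.
Largest remainders: P8, P7 receive the extra seats.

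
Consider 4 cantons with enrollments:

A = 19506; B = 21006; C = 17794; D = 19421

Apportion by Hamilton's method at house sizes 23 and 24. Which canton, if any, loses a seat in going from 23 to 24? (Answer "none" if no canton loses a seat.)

none

At 23 seats: A 6, B 6, C 5, D 6.
At 24 seats: A 6, B 6, C 6, D 6.
No canton's allocation decreased.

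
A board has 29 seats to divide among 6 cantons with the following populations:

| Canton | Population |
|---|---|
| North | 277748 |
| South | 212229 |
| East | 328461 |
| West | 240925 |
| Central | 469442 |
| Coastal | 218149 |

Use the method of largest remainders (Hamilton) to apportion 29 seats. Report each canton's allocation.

The standard divisor is 1746954/29 ≈ 60239.793.
Standard quotas: North 4.6107, South 3.5231, East 5.4526, West 3.9994, Central 7.7929, Coastal 3.6213.
Lower quotas: North 4, South 3, East 5, West 3, Central 7, Coastal 3 (sum 25, leaving 4 seats).
Remainders in descending order: West 0.9994, Central 0.7929, Coastal 0.6213, North 0.6107, South 0.5231, East 0.4526.
Largest remainders: West, Central, Coastal, North receive the extra seats.

North 5, South 3, East 5, West 4, Central 8, Coastal 4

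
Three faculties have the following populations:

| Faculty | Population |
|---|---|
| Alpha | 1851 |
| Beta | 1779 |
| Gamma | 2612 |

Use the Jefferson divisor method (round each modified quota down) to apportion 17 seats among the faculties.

Standard divisor 6242/17 ≈ 367.176; standard quotas: Alpha 5.041, Beta 4.845, Gamma 7.114.
Rounding down gives 5, 4, 7 = 16 seats, so the divisor must be adjusted.
With modified divisor 340: modified quotas Alpha 5.444, Beta 5.232, Gamma 7.682.
Rounding down: Alpha 5, Beta 5, Gamma 7 (total 17).

Alpha=5; Beta=5; Gamma=7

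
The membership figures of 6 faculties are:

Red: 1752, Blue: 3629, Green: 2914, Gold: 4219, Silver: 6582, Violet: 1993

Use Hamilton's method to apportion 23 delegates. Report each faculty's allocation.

Total 21089; standard divisor 21089/23 ≈ 916.913.
Standard quotas: Red 1.9108, Blue 3.9578, Green 3.1781, Gold 4.6013, Silver 7.1784, Violet 2.1736.
Lower quotas: Red 1, Blue 3, Green 3, Gold 4, Silver 7, Violet 2 (sum 20, leaving 3 seats).
Remainders in descending order: Blue 0.9578, Red 0.9108, Gold 0.6013, Silver 0.1784, Green 0.1781, Violet 0.1736.
The surplus seats go to Blue, Red, Gold.

Red=2; Blue=4; Green=3; Gold=5; Silver=7; Violet=2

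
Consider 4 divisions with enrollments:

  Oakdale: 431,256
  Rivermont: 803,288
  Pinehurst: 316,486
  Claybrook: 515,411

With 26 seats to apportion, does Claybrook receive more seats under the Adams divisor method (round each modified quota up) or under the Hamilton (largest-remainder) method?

Adams: Oakdale 6, Rivermont 10, Pinehurst 4, Claybrook 6.
Hamilton: Oakdale 5, Rivermont 10, Pinehurst 4, Claybrook 7.
Claybrook gets 6 under Adams and 7 under Hamilton.

Hamilton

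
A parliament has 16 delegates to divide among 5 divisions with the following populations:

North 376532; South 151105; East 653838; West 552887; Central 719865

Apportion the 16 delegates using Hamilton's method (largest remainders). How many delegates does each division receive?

North: 2, South: 1, East: 4, West: 4, Central: 5

The standard divisor is 2454227/16 ≈ 153389.188.
Standard quotas: North 2.4547, South 0.9851, East 4.2626, West 3.6045, Central 4.6931.
Lower quotas: North 2, South 0, East 4, West 3, Central 4 (sum 13, leaving 3 seats).
Remainders in descending order: South 0.9851, Central 0.6931, West 0.6045, North 0.4547, East 0.2626.
The surplus seats go to South, Central, West.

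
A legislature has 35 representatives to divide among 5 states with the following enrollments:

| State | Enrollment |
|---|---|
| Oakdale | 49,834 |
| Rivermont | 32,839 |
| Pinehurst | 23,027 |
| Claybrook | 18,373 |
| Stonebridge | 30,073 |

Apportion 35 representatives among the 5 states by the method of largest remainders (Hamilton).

Oakdale 11; Rivermont 8; Pinehurst 5; Claybrook 4; Stonebridge 7

The standard divisor is 154146/35 ≈ 4404.171.
Standard quotas: Oakdale 11.3152, Rivermont 7.4563, Pinehurst 5.2285, Claybrook 4.1717, Stonebridge 6.8283.
Lower quotas: Oakdale 11, Rivermont 7, Pinehurst 5, Claybrook 4, Stonebridge 6 (sum 33, leaving 2 seats).
Remainders in descending order: Stonebridge 0.8283, Rivermont 0.4563, Oakdale 0.3152, Pinehurst 0.2285, Claybrook 0.1717.
Largest remainders: Stonebridge, Rivermont receive the extra seats.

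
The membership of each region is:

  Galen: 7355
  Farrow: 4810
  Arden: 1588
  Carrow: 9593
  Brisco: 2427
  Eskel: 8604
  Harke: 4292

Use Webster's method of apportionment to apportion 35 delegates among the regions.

Standard divisor 38669/35 ≈ 1104.829; standard quotas: Galen 6.657, Farrow 4.354, Arden 1.437, Carrow 8.683, Brisco 2.197, Eskel 7.788, Harke 3.885.
Rounding to the nearest integer gives Galen 7, Farrow 4, Arden 1, Carrow 9, Brisco 2, Eskel 8, Harke 4 — total 35, matching the house size, so no adjustment is needed.

Galen 7, Farrow 4, Arden 1, Carrow 9, Brisco 2, Eskel 8, Harke 4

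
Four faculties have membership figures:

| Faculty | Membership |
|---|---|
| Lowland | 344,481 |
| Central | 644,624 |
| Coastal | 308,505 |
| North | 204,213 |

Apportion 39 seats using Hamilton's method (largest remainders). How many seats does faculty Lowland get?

9

Standard divisor: 1501823 ÷ 39 ≈ 38508.282.
Standard quotas: Lowland 8.9456, Central 16.7399, Coastal 8.0114, North 5.3031.
Lower quotas: Lowland 8, Central 16, Coastal 8, North 5 (sum 37, leaving 2 seats).
Remainders in descending order: Lowland 0.9456, Central 0.7399, North 0.3031, Coastal 0.0114.
Largest remainders: Lowland, Central receive the extra seats.
Lowland receives 9.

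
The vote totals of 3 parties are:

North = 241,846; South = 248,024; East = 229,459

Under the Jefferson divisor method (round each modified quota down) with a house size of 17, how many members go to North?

Standard divisor 719329/17 ≈ 42313.471; standard quotas: North 5.716, South 5.862, East 5.423.
Rounding down gives 5, 5, 5 = 15 seats, so the divisor must be adjusted.
With modified divisor 39300: modified quotas North 6.154, South 6.311, East 5.839.
Rounding down: North 6, South 6, East 5 (total 17).
North receives 6.

6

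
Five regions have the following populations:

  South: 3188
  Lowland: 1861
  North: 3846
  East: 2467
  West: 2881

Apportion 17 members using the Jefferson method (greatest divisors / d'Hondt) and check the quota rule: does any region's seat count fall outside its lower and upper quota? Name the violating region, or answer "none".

Standard quotas: South 3.805, Lowland 2.221, North 4.590, East 2.945, West 3.439.
Jefferson allocation: South 4, Lowland 2, North 5, East 3, West 3.
Every allocation lies between the lower and upper quota.

none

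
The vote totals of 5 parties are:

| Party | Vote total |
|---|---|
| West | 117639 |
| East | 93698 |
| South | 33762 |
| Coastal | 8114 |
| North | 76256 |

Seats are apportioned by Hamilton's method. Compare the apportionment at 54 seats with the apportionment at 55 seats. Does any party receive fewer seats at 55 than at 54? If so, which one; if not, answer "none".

At 54 seats: West 19, East 15, South 6, Coastal 1, North 13.
At 55 seats: West 20, East 16, South 5, Coastal 1, North 13.
South drops from 6 to 5.

South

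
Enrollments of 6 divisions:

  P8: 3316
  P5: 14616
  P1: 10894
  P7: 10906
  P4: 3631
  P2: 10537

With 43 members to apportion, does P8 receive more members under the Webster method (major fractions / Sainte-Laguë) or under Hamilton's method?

Webster

Webster: P8 3, P5 11, P1 9, P7 9, P4 3, P2 8.
Hamilton: P8 2, P5 12, P1 9, P7 9, P4 3, P2 8.
P8 gets 3 under Webster and 2 under Hamilton.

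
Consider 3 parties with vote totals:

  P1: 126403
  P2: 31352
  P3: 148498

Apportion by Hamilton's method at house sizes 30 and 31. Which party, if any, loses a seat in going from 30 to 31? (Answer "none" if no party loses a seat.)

none

At 30 seats: P1 12, P2 3, P3 15.
At 31 seats: P1 13, P2 3, P3 15.
No party's allocation decreased.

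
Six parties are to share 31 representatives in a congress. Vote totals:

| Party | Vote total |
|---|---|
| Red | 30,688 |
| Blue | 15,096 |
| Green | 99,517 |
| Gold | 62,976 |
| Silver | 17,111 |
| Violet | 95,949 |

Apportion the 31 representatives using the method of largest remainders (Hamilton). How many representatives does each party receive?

Red: 3, Blue: 1, Green: 10, Gold: 6, Silver: 2, Violet: 9

The standard divisor is 321337/31 ≈ 10365.71.
Standard quotas: Red 2.9605, Blue 1.4563, Green 9.6006, Gold 6.0754, Silver 1.6507, Violet 9.2564.
Lower quotas: Red 2, Blue 1, Green 9, Gold 6, Silver 1, Violet 9 (sum 28, leaving 3 seats).
Remainders in descending order: Red 0.9605, Silver 0.6507, Green 0.6006, Blue 0.4563, Violet 0.2564, Gold 0.0754.
Largest remainders: Red, Silver, Green receive the extra seats.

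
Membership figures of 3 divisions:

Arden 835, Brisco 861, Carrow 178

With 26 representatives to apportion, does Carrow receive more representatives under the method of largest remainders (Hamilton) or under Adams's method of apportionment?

Adams

Hamilton: Arden 12, Brisco 12, Carrow 2.
Adams: Arden 11, Brisco 12, Carrow 3.
Carrow gets 2 under Hamilton and 3 under Adams.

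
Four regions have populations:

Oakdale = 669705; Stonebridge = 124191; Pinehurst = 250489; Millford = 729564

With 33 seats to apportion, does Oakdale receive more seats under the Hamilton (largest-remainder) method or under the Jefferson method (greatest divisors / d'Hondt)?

Jefferson

Hamilton: Oakdale 12, Stonebridge 2, Pinehurst 5, Millford 14.
Jefferson: Oakdale 13, Stonebridge 2, Pinehurst 4, Millford 14.
Oakdale gets 12 under Hamilton and 13 under Jefferson.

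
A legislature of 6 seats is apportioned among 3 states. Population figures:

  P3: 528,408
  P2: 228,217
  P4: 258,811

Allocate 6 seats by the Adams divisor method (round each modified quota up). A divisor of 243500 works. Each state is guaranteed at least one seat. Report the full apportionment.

With modified divisor 243500: modified quotas P3 2.170, P2 0.937, P4 1.063.
Rounding up: P3 3, P2 1, P4 2 (total 6).

P3 3, P2 1, P4 2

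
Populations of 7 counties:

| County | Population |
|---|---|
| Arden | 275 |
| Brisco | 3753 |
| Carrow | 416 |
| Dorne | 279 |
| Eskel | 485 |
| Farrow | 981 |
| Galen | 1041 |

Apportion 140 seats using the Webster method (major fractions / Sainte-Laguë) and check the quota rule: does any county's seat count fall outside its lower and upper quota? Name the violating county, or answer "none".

Brisco

Standard quotas: Arden 5.325, Brisco 72.672, Carrow 8.055, Dorne 5.402, Eskel 9.391, Farrow 18.996, Galen 20.158.
Webster allocation: Arden 5, Brisco 74, Carrow 8, Dorne 5, Eskel 9, Farrow 19, Galen 20.
Brisco has quota 72.672 (lower 72, upper 73) but receives 74 — outside the quota interval.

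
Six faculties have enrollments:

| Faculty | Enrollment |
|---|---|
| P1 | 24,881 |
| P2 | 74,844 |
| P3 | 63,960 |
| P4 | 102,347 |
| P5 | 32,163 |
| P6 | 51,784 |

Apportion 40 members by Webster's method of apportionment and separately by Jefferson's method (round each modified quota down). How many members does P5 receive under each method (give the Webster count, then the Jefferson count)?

Webster: P1 3, P2 8, P3 7, P4 12, P5 4, P6 6.
Jefferson: P1 3, P2 9, P3 7, P4 12, P5 3, P6 6.
P5 gets 4 under Webster and 3 under Jefferson.

4 and 3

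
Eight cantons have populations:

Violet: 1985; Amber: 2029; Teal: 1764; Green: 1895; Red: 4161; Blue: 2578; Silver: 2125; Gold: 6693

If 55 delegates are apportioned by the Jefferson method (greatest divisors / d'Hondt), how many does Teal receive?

Standard divisor 23230/55 ≈ 422.364; standard quotas: Violet 4.700, Amber 4.804, Teal 4.176, Green 4.487, Red 9.852, Blue 6.104, Silver 5.031, Gold 15.847.
Rounding down gives 4, 4, 4, 4, 9, 6, 5, 15 = 51 seats, so the divisor must be adjusted.
With modified divisor 395: modified quotas Violet 5.025, Amber 5.137, Teal 4.466, Green 4.797, Red 10.534, Blue 6.527, Silver 5.380, Gold 16.944.
Rounding down: Violet 5, Amber 5, Teal 4, Green 4, Red 10, Blue 6, Silver 5, Gold 16 (total 55).
Teal receives 4.

4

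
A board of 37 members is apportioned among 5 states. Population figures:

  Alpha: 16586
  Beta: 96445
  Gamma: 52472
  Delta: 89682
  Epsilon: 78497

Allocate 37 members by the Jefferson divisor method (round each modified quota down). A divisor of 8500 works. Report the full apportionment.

Alpha 1, Beta 11, Gamma 6, Delta 10, Epsilon 9

With modified divisor 8500: modified quotas Alpha 1.951, Beta 11.346, Gamma 6.173, Delta 10.551, Epsilon 9.235.
Rounding down: Alpha 1, Beta 11, Gamma 6, Delta 10, Epsilon 9 (total 37).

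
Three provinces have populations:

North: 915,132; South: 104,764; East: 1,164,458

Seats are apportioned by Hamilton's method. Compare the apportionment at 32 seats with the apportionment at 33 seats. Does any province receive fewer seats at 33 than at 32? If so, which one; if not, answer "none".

At 32 seats: North 13, South 2, East 17.
At 33 seats: North 14, South 1, East 18.
South drops from 2 to 1.

South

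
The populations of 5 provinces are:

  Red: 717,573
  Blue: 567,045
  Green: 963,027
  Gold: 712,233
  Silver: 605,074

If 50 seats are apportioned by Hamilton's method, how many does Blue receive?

Standard divisor: 3564952 ÷ 50 ≈ 71299.04.
Standard quotas: Red 10.0643, Blue 7.9531, Green 13.5069, Gold 9.9894, Silver 8.4864.
Lower quotas: Red 10, Blue 7, Green 13, Gold 9, Silver 8 (sum 47, leaving 3 seats).
Remainders in descending order: Gold 0.9894, Blue 0.9531, Green 0.5069, Silver 0.4864, Red 0.0643.
Largest remainders: Gold, Blue, Green receive the extra seats.
Blue receives 8.

8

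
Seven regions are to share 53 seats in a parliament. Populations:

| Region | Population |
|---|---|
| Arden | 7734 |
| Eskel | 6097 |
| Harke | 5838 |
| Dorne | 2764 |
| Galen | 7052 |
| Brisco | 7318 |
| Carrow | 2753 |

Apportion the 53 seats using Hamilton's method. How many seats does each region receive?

Standard divisor: 39556 ÷ 53 ≈ 746.34.
Standard quotas: Arden 10.3626, Eskel 8.1692, Harke 7.8222, Dorne 3.7034, Galen 9.4488, Brisco 9.8052, Carrow 3.6887.
Lower quotas: Arden 10, Eskel 8, Harke 7, Dorne 3, Galen 9, Brisco 9, Carrow 3 (sum 49, leaving 4 seats).
Remainders in descending order: Harke 0.8222, Brisco 0.8052, Dorne 0.7034, Carrow 0.6887, Galen 0.4488, Arden 0.3626, Eskel 0.1692.
Largest remainders: Harke, Brisco, Dorne, Carrow receive the extra seats.

Arden=10, Eskel=8, Harke=8, Dorne=4, Galen=9, Brisco=10, Carrow=4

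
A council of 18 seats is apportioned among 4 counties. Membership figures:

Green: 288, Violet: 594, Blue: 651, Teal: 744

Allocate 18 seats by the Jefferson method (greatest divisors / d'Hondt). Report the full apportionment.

Green 2; Violet 5; Blue 5; Teal 6

Standard divisor 2277/18 ≈ 126.5; standard quotas: Green 2.277, Violet 4.696, Blue 5.146, Teal 5.881.
Rounding down gives 2, 4, 5, 5 = 16 seats, so the divisor must be adjusted.
With modified divisor 110: modified quotas Green 2.618, Violet 5.400, Blue 5.918, Teal 6.764.
Rounding down: Green 2, Violet 5, Blue 5, Teal 6 (total 18).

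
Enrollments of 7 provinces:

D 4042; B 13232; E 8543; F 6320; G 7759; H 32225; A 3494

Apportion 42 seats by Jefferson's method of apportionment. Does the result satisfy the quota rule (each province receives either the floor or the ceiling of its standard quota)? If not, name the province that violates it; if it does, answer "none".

H

Standard quotas: D 2.245, B 7.350, E 4.745, F 3.510, G 4.310, H 17.899, A 1.941.
Jefferson allocation: D 2, B 7, E 5, F 3, G 4, H 19, A 2.
H has quota 17.899 (lower 17, upper 18) but receives 19 — outside the quota interval.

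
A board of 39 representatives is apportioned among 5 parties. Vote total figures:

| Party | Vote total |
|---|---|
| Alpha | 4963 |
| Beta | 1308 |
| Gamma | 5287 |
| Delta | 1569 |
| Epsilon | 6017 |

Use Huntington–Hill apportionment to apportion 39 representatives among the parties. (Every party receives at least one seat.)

With divisor 493: modified quotas Alpha 10.067, Beta 2.653, Gamma 10.724, Delta 3.183, Epsilon 12.205.
Geometric-mean thresholds: Alpha √(10·11)=10.488, Beta √(2·3)=2.449, Gamma √(10·11)=10.488, Delta √(3·4)=3.464, Epsilon √(12·13)=12.490.
Each quota rounded against its threshold gives Alpha 10, Beta 3, Gamma 11, Delta 3, Epsilon 12 (total 39).

Alpha=10, Beta=3, Gamma=11, Delta=3, Epsilon=12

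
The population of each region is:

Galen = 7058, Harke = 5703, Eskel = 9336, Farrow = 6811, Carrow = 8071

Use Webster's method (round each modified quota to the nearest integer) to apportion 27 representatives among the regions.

Galen 5; Harke 4; Eskel 7; Farrow 5; Carrow 6

Standard divisor 36979/27 ≈ 1369.593; standard quotas: Galen 5.153, Harke 4.164, Eskel 6.817, Farrow 4.973, Carrow 5.893.
Rounding to the nearest integer gives Galen 5, Harke 4, Eskel 7, Farrow 5, Carrow 6 — total 27, matching the house size, so no adjustment is needed.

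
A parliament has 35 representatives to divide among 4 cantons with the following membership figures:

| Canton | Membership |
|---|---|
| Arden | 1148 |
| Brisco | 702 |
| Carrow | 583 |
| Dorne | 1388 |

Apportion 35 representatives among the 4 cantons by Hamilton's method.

Standard divisor: 3821 ÷ 35 ≈ 109.171.
Standard quotas: Arden 10.516, Brisco 6.430, Carrow 5.340, Dorne 12.714.
Lower quotas: Arden 10, Brisco 6, Carrow 5, Dorne 12 (sum 33, leaving 2 seats).
Remainders in descending order: Dorne 0.714, Arden 0.516, Brisco 0.430, Carrow 0.340.
The surplus seats go to Dorne, Arden.

Arden 11, Brisco 6, Carrow 5, Dorne 13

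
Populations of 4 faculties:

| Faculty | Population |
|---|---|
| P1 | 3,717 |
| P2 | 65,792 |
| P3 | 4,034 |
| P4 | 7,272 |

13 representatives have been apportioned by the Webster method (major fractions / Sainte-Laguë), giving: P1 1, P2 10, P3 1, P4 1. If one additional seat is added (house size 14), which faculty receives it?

P2

Priority for the next seat is population ÷ (current seats + 0.5).
Priorities: P1 2478.000, P2 6265.905, P3 2689.333, P4 4848.000.
Highest priority: P2.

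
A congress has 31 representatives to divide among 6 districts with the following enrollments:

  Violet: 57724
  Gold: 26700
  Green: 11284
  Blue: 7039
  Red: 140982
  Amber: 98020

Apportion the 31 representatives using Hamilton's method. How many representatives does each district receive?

Violet=5, Gold=2, Green=1, Blue=1, Red=13, Amber=9

Total 341749; standard divisor 341749/31 ≈ 11024.161.
Standard quotas: Violet 5.2361, Gold 2.4220, Green 1.0236, Blue 0.6385, Red 12.7885, Amber 8.8914.
Lower quotas: Violet 5, Gold 2, Green 1, Blue 0, Red 12, Amber 8 (sum 28, leaving 3 seats).
Remainders in descending order: Amber 0.8914, Red 0.7885, Blue 0.6385, Gold 0.4220, Violet 0.2361, Green 0.0236.
Largest remainders: Amber, Red, Blue receive the extra seats.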